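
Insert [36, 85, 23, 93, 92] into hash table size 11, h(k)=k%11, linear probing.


Insert 36: h=3 -> slot 3
Insert 85: h=8 -> slot 8
Insert 23: h=1 -> slot 1
Insert 93: h=5 -> slot 5
Insert 92: h=4 -> slot 4

Table: [None, 23, None, 36, 92, 93, None, None, 85, None, None]


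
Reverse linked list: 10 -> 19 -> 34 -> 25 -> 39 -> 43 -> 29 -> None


Step 1: curr=10, set curr.next=prev(None) | reversed so far: 10
Step 2: curr=19, set curr.next=prev(10) | reversed so far: 19 -> 10
Step 3: curr=34, set curr.next=prev(19) | reversed so far: 34 -> 19 -> 10
Step 4: curr=25, set curr.next=prev(34) | reversed so far: 25 -> 34 -> 19 -> 10
Step 5: curr=39, set curr.next=prev(25) | reversed so far: 39 -> 25 -> 34 -> 19 -> 10
Step 6: curr=43, set curr.next=prev(39) | reversed so far: 43 -> 39 -> 25 -> 34 -> 19 -> 10
Step 7: curr=29, set curr.next=prev(43) | reversed so far: 29 -> 43 -> 39 -> 25 -> 34 -> 19 -> 10

29 -> 43 -> 39 -> 25 -> 34 -> 19 -> 10 -> None


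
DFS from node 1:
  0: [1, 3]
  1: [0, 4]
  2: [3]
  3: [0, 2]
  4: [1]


Visit 1, push [4, 0]
Visit 0, push [3]
Visit 3, push [2]
Visit 2, push []
Visit 4, push []

DFS order: [1, 0, 3, 2, 4]


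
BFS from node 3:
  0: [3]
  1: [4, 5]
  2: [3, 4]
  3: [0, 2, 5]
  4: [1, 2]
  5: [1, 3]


Visit 3, enqueue [0, 2, 5]
Visit 0, enqueue []
Visit 2, enqueue [4]
Visit 5, enqueue [1]
Visit 4, enqueue []
Visit 1, enqueue []

BFS order: [3, 0, 2, 5, 4, 1]


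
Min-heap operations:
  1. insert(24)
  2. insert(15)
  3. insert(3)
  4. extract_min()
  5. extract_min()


insert(24) -> [24]
insert(15) -> [15, 24]
insert(3) -> [3, 24, 15]
extract_min()->3, [15, 24]
extract_min()->15, [24]

Final heap: [24]


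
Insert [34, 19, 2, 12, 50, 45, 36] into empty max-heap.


Insert 34: [34]
Insert 19: [34, 19]
Insert 2: [34, 19, 2]
Insert 12: [34, 19, 2, 12]
Insert 50: [50, 34, 2, 12, 19]
Insert 45: [50, 34, 45, 12, 19, 2]
Insert 36: [50, 34, 45, 12, 19, 2, 36]

Final heap: [50, 34, 45, 12, 19, 2, 36]


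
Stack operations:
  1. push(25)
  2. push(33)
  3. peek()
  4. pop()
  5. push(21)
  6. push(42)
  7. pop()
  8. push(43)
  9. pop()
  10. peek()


push(25) -> [25]
push(33) -> [25, 33]
peek()->33
pop()->33, [25]
push(21) -> [25, 21]
push(42) -> [25, 21, 42]
pop()->42, [25, 21]
push(43) -> [25, 21, 43]
pop()->43, [25, 21]
peek()->21

Final stack: [25, 21]


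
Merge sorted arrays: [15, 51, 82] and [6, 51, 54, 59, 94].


Take 6 from B
Take 15 from A
Take 51 from A
Take 51 from B
Take 54 from B
Take 59 from B
Take 82 from A

Merged: [6, 15, 51, 51, 54, 59, 82, 94]


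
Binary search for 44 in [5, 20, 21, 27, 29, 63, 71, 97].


Step 1: lo=0, hi=7, mid=3, val=27
Step 2: lo=4, hi=7, mid=5, val=63
Step 3: lo=4, hi=4, mid=4, val=29

Not found


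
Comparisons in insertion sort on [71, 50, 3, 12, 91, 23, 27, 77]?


Algorithm: insertion sort
Input: [71, 50, 3, 12, 91, 23, 27, 77]
Sorted: [3, 12, 23, 27, 50, 71, 77, 91]

17


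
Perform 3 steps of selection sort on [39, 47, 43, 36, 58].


Initial: [39, 47, 43, 36, 58]
Step 1: min=36 at 3
  Swap: [36, 47, 43, 39, 58]
Step 2: min=39 at 3
  Swap: [36, 39, 43, 47, 58]
Step 3: min=43 at 2
  Swap: [36, 39, 43, 47, 58]

After 3 steps: [36, 39, 43, 47, 58]


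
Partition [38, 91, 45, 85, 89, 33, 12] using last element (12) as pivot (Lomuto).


Pivot: 12
Place pivot at 0: [12, 91, 45, 85, 89, 33, 38]

Partitioned: [12, 91, 45, 85, 89, 33, 38]


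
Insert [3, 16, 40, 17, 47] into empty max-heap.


Insert 3: [3]
Insert 16: [16, 3]
Insert 40: [40, 3, 16]
Insert 17: [40, 17, 16, 3]
Insert 47: [47, 40, 16, 3, 17]

Final heap: [47, 40, 16, 3, 17]


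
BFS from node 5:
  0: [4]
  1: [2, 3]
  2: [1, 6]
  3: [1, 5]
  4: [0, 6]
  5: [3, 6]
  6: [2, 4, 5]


Visit 5, enqueue [3, 6]
Visit 3, enqueue [1]
Visit 6, enqueue [2, 4]
Visit 1, enqueue []
Visit 2, enqueue []
Visit 4, enqueue [0]
Visit 0, enqueue []

BFS order: [5, 3, 6, 1, 2, 4, 0]


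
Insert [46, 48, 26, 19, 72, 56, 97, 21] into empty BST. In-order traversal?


Insert 46: root
Insert 48: R from 46
Insert 26: L from 46
Insert 19: L from 46 -> L from 26
Insert 72: R from 46 -> R from 48
Insert 56: R from 46 -> R from 48 -> L from 72
Insert 97: R from 46 -> R from 48 -> R from 72
Insert 21: L from 46 -> L from 26 -> R from 19

In-order: [19, 21, 26, 46, 48, 56, 72, 97]


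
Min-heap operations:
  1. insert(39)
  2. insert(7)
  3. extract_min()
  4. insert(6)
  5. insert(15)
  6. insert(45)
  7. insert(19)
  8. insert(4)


insert(39) -> [39]
insert(7) -> [7, 39]
extract_min()->7, [39]
insert(6) -> [6, 39]
insert(15) -> [6, 39, 15]
insert(45) -> [6, 39, 15, 45]
insert(19) -> [6, 19, 15, 45, 39]
insert(4) -> [4, 19, 6, 45, 39, 15]

Final heap: [4, 19, 6, 45, 39, 15]


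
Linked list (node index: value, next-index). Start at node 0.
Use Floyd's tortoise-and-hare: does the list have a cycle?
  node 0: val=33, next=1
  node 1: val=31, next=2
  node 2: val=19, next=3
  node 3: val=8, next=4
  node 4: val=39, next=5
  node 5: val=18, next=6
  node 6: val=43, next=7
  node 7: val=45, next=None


Floyd's tortoise (slow, +1) and hare (fast, +2):
  init: slow=0, fast=0
  step 1: slow=1, fast=2
  step 2: slow=2, fast=4
  step 3: slow=3, fast=6
  step 4: fast 6->7->None, no cycle

Cycle: no


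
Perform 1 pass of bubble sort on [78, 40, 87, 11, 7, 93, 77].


Initial: [78, 40, 87, 11, 7, 93, 77]
Pass 1: [40, 78, 11, 7, 87, 77, 93] (4 swaps)

After 1 pass: [40, 78, 11, 7, 87, 77, 93]


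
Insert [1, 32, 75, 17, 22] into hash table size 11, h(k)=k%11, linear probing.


Insert 1: h=1 -> slot 1
Insert 32: h=10 -> slot 10
Insert 75: h=9 -> slot 9
Insert 17: h=6 -> slot 6
Insert 22: h=0 -> slot 0

Table: [22, 1, None, None, None, None, 17, None, None, 75, 32]


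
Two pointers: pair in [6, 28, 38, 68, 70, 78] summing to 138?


lo=0(6)+hi=5(78)=84
lo=1(28)+hi=5(78)=106
lo=2(38)+hi=5(78)=116
lo=3(68)+hi=5(78)=146
lo=3(68)+hi=4(70)=138

Yes: 68+70=138


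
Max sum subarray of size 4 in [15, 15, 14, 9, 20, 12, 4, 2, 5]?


[0:4]: 53
[1:5]: 58
[2:6]: 55
[3:7]: 45
[4:8]: 38
[5:9]: 23

Max: 58 at [1:5]


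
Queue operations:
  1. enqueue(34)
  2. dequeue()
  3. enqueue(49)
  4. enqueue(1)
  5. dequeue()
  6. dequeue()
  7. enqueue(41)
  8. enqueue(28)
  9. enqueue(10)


enqueue(34) -> [34]
dequeue()->34, []
enqueue(49) -> [49]
enqueue(1) -> [49, 1]
dequeue()->49, [1]
dequeue()->1, []
enqueue(41) -> [41]
enqueue(28) -> [41, 28]
enqueue(10) -> [41, 28, 10]

Final queue: [41, 28, 10]


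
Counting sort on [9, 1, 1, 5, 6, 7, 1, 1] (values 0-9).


Input: [9, 1, 1, 5, 6, 7, 1, 1]
Counts: [0, 4, 0, 0, 0, 1, 1, 1, 0, 1]

Sorted: [1, 1, 1, 1, 5, 6, 7, 9]


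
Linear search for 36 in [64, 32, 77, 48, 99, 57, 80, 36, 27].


i=0: 64!=36
i=1: 32!=36
i=2: 77!=36
i=3: 48!=36
i=4: 99!=36
i=5: 57!=36
i=6: 80!=36
i=7: 36==36 found!

Found at 7, 8 comps


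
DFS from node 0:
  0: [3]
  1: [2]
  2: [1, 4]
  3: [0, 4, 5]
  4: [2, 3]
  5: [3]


Visit 0, push [3]
Visit 3, push [5, 4]
Visit 4, push [2]
Visit 2, push [1]
Visit 1, push []
Visit 5, push []

DFS order: [0, 3, 4, 2, 1, 5]


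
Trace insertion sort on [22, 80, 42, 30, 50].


Initial: [22, 80, 42, 30, 50]
Insert 80: [22, 80, 42, 30, 50]
Insert 42: [22, 42, 80, 30, 50]
Insert 30: [22, 30, 42, 80, 50]
Insert 50: [22, 30, 42, 50, 80]

Sorted: [22, 30, 42, 50, 80]


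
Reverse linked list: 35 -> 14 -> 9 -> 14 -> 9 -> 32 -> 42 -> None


Step 1: curr=35, set curr.next=prev(None) | reversed so far: 35
Step 2: curr=14, set curr.next=prev(35) | reversed so far: 14 -> 35
Step 3: curr=9, set curr.next=prev(14) | reversed so far: 9 -> 14 -> 35
Step 4: curr=14, set curr.next=prev(9) | reversed so far: 14 -> 9 -> 14 -> 35
Step 5: curr=9, set curr.next=prev(14) | reversed so far: 9 -> 14 -> 9 -> 14 -> 35
Step 6: curr=32, set curr.next=prev(9) | reversed so far: 32 -> 9 -> 14 -> 9 -> 14 -> 35
Step 7: curr=42, set curr.next=prev(32) | reversed so far: 42 -> 32 -> 9 -> 14 -> 9 -> 14 -> 35

42 -> 32 -> 9 -> 14 -> 9 -> 14 -> 35 -> None


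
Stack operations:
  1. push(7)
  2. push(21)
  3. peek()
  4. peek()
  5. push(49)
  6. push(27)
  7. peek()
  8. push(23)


push(7) -> [7]
push(21) -> [7, 21]
peek()->21
peek()->21
push(49) -> [7, 21, 49]
push(27) -> [7, 21, 49, 27]
peek()->27
push(23) -> [7, 21, 49, 27, 23]

Final stack: [7, 21, 49, 27, 23]


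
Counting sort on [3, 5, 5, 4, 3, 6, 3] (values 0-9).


Input: [3, 5, 5, 4, 3, 6, 3]
Counts: [0, 0, 0, 3, 1, 2, 1, 0, 0, 0]

Sorted: [3, 3, 3, 4, 5, 5, 6]


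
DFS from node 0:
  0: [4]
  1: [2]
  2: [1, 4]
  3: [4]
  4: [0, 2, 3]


Visit 0, push [4]
Visit 4, push [3, 2]
Visit 2, push [1]
Visit 1, push []
Visit 3, push []

DFS order: [0, 4, 2, 1, 3]


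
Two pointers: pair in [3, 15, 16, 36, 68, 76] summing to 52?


lo=0(3)+hi=5(76)=79
lo=0(3)+hi=4(68)=71
lo=0(3)+hi=3(36)=39
lo=1(15)+hi=3(36)=51
lo=2(16)+hi=3(36)=52

Yes: 16+36=52


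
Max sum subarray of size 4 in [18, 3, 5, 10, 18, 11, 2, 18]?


[0:4]: 36
[1:5]: 36
[2:6]: 44
[3:7]: 41
[4:8]: 49

Max: 49 at [4:8]


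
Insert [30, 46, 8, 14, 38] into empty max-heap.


Insert 30: [30]
Insert 46: [46, 30]
Insert 8: [46, 30, 8]
Insert 14: [46, 30, 8, 14]
Insert 38: [46, 38, 8, 14, 30]

Final heap: [46, 38, 8, 14, 30]


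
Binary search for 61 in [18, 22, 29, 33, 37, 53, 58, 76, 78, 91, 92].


Step 1: lo=0, hi=10, mid=5, val=53
Step 2: lo=6, hi=10, mid=8, val=78
Step 3: lo=6, hi=7, mid=6, val=58
Step 4: lo=7, hi=7, mid=7, val=76

Not found


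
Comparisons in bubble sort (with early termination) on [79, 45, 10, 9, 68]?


Algorithm: bubble sort (with early termination)
Input: [79, 45, 10, 9, 68]
Sorted: [9, 10, 45, 68, 79]

10


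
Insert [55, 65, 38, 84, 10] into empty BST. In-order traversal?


Insert 55: root
Insert 65: R from 55
Insert 38: L from 55
Insert 84: R from 55 -> R from 65
Insert 10: L from 55 -> L from 38

In-order: [10, 38, 55, 65, 84]


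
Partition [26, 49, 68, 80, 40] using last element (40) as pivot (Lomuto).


Pivot: 40
  26 <= 40: advance i (no swap)
Place pivot at 1: [26, 40, 68, 80, 49]

Partitioned: [26, 40, 68, 80, 49]


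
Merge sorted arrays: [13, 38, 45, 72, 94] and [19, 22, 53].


Take 13 from A
Take 19 from B
Take 22 from B
Take 38 from A
Take 45 from A
Take 53 from B

Merged: [13, 19, 22, 38, 45, 53, 72, 94]


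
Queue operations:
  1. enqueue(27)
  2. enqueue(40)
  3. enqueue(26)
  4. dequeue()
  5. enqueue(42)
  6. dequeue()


enqueue(27) -> [27]
enqueue(40) -> [27, 40]
enqueue(26) -> [27, 40, 26]
dequeue()->27, [40, 26]
enqueue(42) -> [40, 26, 42]
dequeue()->40, [26, 42]

Final queue: [26, 42]


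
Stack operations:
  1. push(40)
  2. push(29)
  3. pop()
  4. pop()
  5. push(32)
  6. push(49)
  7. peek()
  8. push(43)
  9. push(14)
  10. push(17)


push(40) -> [40]
push(29) -> [40, 29]
pop()->29, [40]
pop()->40, []
push(32) -> [32]
push(49) -> [32, 49]
peek()->49
push(43) -> [32, 49, 43]
push(14) -> [32, 49, 43, 14]
push(17) -> [32, 49, 43, 14, 17]

Final stack: [32, 49, 43, 14, 17]


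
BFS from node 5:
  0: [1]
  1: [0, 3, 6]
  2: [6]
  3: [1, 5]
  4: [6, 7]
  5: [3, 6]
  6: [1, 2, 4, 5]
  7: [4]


Visit 5, enqueue [3, 6]
Visit 3, enqueue [1]
Visit 6, enqueue [2, 4]
Visit 1, enqueue [0]
Visit 2, enqueue []
Visit 4, enqueue [7]
Visit 0, enqueue []
Visit 7, enqueue []

BFS order: [5, 3, 6, 1, 2, 4, 0, 7]


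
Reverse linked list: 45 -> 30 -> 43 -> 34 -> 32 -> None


Step 1: curr=45, set curr.next=prev(None) | reversed so far: 45
Step 2: curr=30, set curr.next=prev(45) | reversed so far: 30 -> 45
Step 3: curr=43, set curr.next=prev(30) | reversed so far: 43 -> 30 -> 45
Step 4: curr=34, set curr.next=prev(43) | reversed so far: 34 -> 43 -> 30 -> 45
Step 5: curr=32, set curr.next=prev(34) | reversed so far: 32 -> 34 -> 43 -> 30 -> 45

32 -> 34 -> 43 -> 30 -> 45 -> None


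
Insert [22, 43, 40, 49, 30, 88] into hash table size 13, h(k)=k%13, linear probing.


Insert 22: h=9 -> slot 9
Insert 43: h=4 -> slot 4
Insert 40: h=1 -> slot 1
Insert 49: h=10 -> slot 10
Insert 30: h=4, 1 probes -> slot 5
Insert 88: h=10, 1 probes -> slot 11

Table: [None, 40, None, None, 43, 30, None, None, None, 22, 49, 88, None]


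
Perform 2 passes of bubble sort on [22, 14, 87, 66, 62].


Initial: [22, 14, 87, 66, 62]
Pass 1: [14, 22, 66, 62, 87] (3 swaps)
Pass 2: [14, 22, 62, 66, 87] (1 swaps)

After 2 passes: [14, 22, 62, 66, 87]


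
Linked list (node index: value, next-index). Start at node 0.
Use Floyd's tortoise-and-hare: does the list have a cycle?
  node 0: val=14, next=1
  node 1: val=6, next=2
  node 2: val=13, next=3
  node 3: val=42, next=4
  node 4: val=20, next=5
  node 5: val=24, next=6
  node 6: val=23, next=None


Floyd's tortoise (slow, +1) and hare (fast, +2):
  init: slow=0, fast=0
  step 1: slow=1, fast=2
  step 2: slow=2, fast=4
  step 3: slow=3, fast=6
  step 4: fast -> None, no cycle

Cycle: no


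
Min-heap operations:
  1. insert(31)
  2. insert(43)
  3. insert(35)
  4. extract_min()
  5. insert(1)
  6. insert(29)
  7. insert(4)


insert(31) -> [31]
insert(43) -> [31, 43]
insert(35) -> [31, 43, 35]
extract_min()->31, [35, 43]
insert(1) -> [1, 43, 35]
insert(29) -> [1, 29, 35, 43]
insert(4) -> [1, 4, 35, 43, 29]

Final heap: [1, 4, 35, 43, 29]


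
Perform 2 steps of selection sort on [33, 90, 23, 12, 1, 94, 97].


Initial: [33, 90, 23, 12, 1, 94, 97]
Step 1: min=1 at 4
  Swap: [1, 90, 23, 12, 33, 94, 97]
Step 2: min=12 at 3
  Swap: [1, 12, 23, 90, 33, 94, 97]

After 2 steps: [1, 12, 23, 90, 33, 94, 97]


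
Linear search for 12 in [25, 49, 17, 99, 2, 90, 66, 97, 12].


i=0: 25!=12
i=1: 49!=12
i=2: 17!=12
i=3: 99!=12
i=4: 2!=12
i=5: 90!=12
i=6: 66!=12
i=7: 97!=12
i=8: 12==12 found!

Found at 8, 9 comps


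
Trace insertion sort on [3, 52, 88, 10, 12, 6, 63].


Initial: [3, 52, 88, 10, 12, 6, 63]
Insert 52: [3, 52, 88, 10, 12, 6, 63]
Insert 88: [3, 52, 88, 10, 12, 6, 63]
Insert 10: [3, 10, 52, 88, 12, 6, 63]
Insert 12: [3, 10, 12, 52, 88, 6, 63]
Insert 6: [3, 6, 10, 12, 52, 88, 63]
Insert 63: [3, 6, 10, 12, 52, 63, 88]

Sorted: [3, 6, 10, 12, 52, 63, 88]


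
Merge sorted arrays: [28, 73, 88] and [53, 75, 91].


Take 28 from A
Take 53 from B
Take 73 from A
Take 75 from B
Take 88 from A

Merged: [28, 53, 73, 75, 88, 91]


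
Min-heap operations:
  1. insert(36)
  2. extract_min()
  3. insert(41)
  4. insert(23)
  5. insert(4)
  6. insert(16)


insert(36) -> [36]
extract_min()->36, []
insert(41) -> [41]
insert(23) -> [23, 41]
insert(4) -> [4, 41, 23]
insert(16) -> [4, 16, 23, 41]

Final heap: [4, 16, 23, 41]


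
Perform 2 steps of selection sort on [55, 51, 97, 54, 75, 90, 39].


Initial: [55, 51, 97, 54, 75, 90, 39]
Step 1: min=39 at 6
  Swap: [39, 51, 97, 54, 75, 90, 55]
Step 2: min=51 at 1
  Swap: [39, 51, 97, 54, 75, 90, 55]

After 2 steps: [39, 51, 97, 54, 75, 90, 55]


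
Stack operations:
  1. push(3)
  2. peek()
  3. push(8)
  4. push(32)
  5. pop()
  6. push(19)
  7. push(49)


push(3) -> [3]
peek()->3
push(8) -> [3, 8]
push(32) -> [3, 8, 32]
pop()->32, [3, 8]
push(19) -> [3, 8, 19]
push(49) -> [3, 8, 19, 49]

Final stack: [3, 8, 19, 49]


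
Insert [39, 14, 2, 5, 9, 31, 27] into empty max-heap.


Insert 39: [39]
Insert 14: [39, 14]
Insert 2: [39, 14, 2]
Insert 5: [39, 14, 2, 5]
Insert 9: [39, 14, 2, 5, 9]
Insert 31: [39, 14, 31, 5, 9, 2]
Insert 27: [39, 14, 31, 5, 9, 2, 27]

Final heap: [39, 14, 31, 5, 9, 2, 27]


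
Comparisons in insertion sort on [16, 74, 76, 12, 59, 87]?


Algorithm: insertion sort
Input: [16, 74, 76, 12, 59, 87]
Sorted: [12, 16, 59, 74, 76, 87]

9


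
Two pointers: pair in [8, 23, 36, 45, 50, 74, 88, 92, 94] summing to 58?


lo=0(8)+hi=8(94)=102
lo=0(8)+hi=7(92)=100
lo=0(8)+hi=6(88)=96
lo=0(8)+hi=5(74)=82
lo=0(8)+hi=4(50)=58

Yes: 8+50=58


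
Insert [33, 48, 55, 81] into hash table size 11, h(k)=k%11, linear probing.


Insert 33: h=0 -> slot 0
Insert 48: h=4 -> slot 4
Insert 55: h=0, 1 probes -> slot 1
Insert 81: h=4, 1 probes -> slot 5

Table: [33, 55, None, None, 48, 81, None, None, None, None, None]


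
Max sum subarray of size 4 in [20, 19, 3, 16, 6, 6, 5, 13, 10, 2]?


[0:4]: 58
[1:5]: 44
[2:6]: 31
[3:7]: 33
[4:8]: 30
[5:9]: 34
[6:10]: 30

Max: 58 at [0:4]


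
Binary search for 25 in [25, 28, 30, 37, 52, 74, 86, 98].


Step 1: lo=0, hi=7, mid=3, val=37
Step 2: lo=0, hi=2, mid=1, val=28
Step 3: lo=0, hi=0, mid=0, val=25

Found at index 0


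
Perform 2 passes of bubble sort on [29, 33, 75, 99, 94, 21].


Initial: [29, 33, 75, 99, 94, 21]
Pass 1: [29, 33, 75, 94, 21, 99] (2 swaps)
Pass 2: [29, 33, 75, 21, 94, 99] (1 swaps)

After 2 passes: [29, 33, 75, 21, 94, 99]


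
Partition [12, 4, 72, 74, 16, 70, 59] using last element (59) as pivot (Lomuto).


Pivot: 59
  12 <= 59: advance i (no swap)
  4 <= 59: advance i (no swap)
  16 <= 59: swap -> [12, 4, 16, 74, 72, 70, 59]
Place pivot at 3: [12, 4, 16, 59, 72, 70, 74]

Partitioned: [12, 4, 16, 59, 72, 70, 74]


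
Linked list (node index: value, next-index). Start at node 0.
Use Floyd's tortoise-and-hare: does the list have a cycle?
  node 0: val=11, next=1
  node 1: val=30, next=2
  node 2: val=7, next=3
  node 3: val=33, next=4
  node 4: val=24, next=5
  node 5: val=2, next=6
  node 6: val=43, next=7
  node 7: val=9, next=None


Floyd's tortoise (slow, +1) and hare (fast, +2):
  init: slow=0, fast=0
  step 1: slow=1, fast=2
  step 2: slow=2, fast=4
  step 3: slow=3, fast=6
  step 4: fast 6->7->None, no cycle

Cycle: no


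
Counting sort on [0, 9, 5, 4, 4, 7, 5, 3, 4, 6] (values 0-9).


Input: [0, 9, 5, 4, 4, 7, 5, 3, 4, 6]
Counts: [1, 0, 0, 1, 3, 2, 1, 1, 0, 1]

Sorted: [0, 3, 4, 4, 4, 5, 5, 6, 7, 9]


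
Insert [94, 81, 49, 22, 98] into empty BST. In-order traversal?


Insert 94: root
Insert 81: L from 94
Insert 49: L from 94 -> L from 81
Insert 22: L from 94 -> L from 81 -> L from 49
Insert 98: R from 94

In-order: [22, 49, 81, 94, 98]


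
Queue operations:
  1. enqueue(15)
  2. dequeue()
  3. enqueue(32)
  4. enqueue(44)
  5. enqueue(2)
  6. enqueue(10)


enqueue(15) -> [15]
dequeue()->15, []
enqueue(32) -> [32]
enqueue(44) -> [32, 44]
enqueue(2) -> [32, 44, 2]
enqueue(10) -> [32, 44, 2, 10]

Final queue: [32, 44, 2, 10]


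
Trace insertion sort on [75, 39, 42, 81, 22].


Initial: [75, 39, 42, 81, 22]
Insert 39: [39, 75, 42, 81, 22]
Insert 42: [39, 42, 75, 81, 22]
Insert 81: [39, 42, 75, 81, 22]
Insert 22: [22, 39, 42, 75, 81]

Sorted: [22, 39, 42, 75, 81]


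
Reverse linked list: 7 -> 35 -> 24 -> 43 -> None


Step 1: curr=7, set curr.next=prev(None) | reversed so far: 7
Step 2: curr=35, set curr.next=prev(7) | reversed so far: 35 -> 7
Step 3: curr=24, set curr.next=prev(35) | reversed so far: 24 -> 35 -> 7
Step 4: curr=43, set curr.next=prev(24) | reversed so far: 43 -> 24 -> 35 -> 7

43 -> 24 -> 35 -> 7 -> None


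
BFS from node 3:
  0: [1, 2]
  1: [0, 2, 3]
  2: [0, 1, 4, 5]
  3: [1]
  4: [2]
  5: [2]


Visit 3, enqueue [1]
Visit 1, enqueue [0, 2]
Visit 0, enqueue []
Visit 2, enqueue [4, 5]
Visit 4, enqueue []
Visit 5, enqueue []

BFS order: [3, 1, 0, 2, 4, 5]


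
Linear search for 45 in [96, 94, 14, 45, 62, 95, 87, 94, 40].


i=0: 96!=45
i=1: 94!=45
i=2: 14!=45
i=3: 45==45 found!

Found at 3, 4 comps


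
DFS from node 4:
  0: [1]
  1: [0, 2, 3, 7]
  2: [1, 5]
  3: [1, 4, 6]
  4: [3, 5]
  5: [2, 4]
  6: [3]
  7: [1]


Visit 4, push [5, 3]
Visit 3, push [6, 1]
Visit 1, push [7, 2, 0]
Visit 0, push []
Visit 2, push [5]
Visit 5, push []
Visit 7, push []
Visit 6, push []

DFS order: [4, 3, 1, 0, 2, 5, 7, 6]


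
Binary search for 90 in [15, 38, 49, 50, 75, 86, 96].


Step 1: lo=0, hi=6, mid=3, val=50
Step 2: lo=4, hi=6, mid=5, val=86
Step 3: lo=6, hi=6, mid=6, val=96

Not found


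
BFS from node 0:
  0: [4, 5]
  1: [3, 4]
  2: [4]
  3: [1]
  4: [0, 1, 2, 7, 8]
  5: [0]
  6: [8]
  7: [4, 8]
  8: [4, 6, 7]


Visit 0, enqueue [4, 5]
Visit 4, enqueue [1, 2, 7, 8]
Visit 5, enqueue []
Visit 1, enqueue [3]
Visit 2, enqueue []
Visit 7, enqueue []
Visit 8, enqueue [6]
Visit 3, enqueue []
Visit 6, enqueue []

BFS order: [0, 4, 5, 1, 2, 7, 8, 3, 6]


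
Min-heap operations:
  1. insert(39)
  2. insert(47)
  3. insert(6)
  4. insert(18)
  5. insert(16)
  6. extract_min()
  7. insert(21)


insert(39) -> [39]
insert(47) -> [39, 47]
insert(6) -> [6, 47, 39]
insert(18) -> [6, 18, 39, 47]
insert(16) -> [6, 16, 39, 47, 18]
extract_min()->6, [16, 18, 39, 47]
insert(21) -> [16, 18, 39, 47, 21]

Final heap: [16, 18, 39, 47, 21]


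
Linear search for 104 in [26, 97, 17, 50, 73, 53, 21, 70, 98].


i=0: 26!=104
i=1: 97!=104
i=2: 17!=104
i=3: 50!=104
i=4: 73!=104
i=5: 53!=104
i=6: 21!=104
i=7: 70!=104
i=8: 98!=104

Not found, 9 comps


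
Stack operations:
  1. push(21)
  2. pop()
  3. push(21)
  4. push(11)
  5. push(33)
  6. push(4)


push(21) -> [21]
pop()->21, []
push(21) -> [21]
push(11) -> [21, 11]
push(33) -> [21, 11, 33]
push(4) -> [21, 11, 33, 4]

Final stack: [21, 11, 33, 4]


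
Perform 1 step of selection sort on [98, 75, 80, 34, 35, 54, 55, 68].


Initial: [98, 75, 80, 34, 35, 54, 55, 68]
Step 1: min=34 at 3
  Swap: [34, 75, 80, 98, 35, 54, 55, 68]

After 1 step: [34, 75, 80, 98, 35, 54, 55, 68]


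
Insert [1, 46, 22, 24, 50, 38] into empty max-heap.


Insert 1: [1]
Insert 46: [46, 1]
Insert 22: [46, 1, 22]
Insert 24: [46, 24, 22, 1]
Insert 50: [50, 46, 22, 1, 24]
Insert 38: [50, 46, 38, 1, 24, 22]

Final heap: [50, 46, 38, 1, 24, 22]


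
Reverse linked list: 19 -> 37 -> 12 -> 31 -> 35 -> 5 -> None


Step 1: curr=19, set curr.next=prev(None) | reversed so far: 19
Step 2: curr=37, set curr.next=prev(19) | reversed so far: 37 -> 19
Step 3: curr=12, set curr.next=prev(37) | reversed so far: 12 -> 37 -> 19
Step 4: curr=31, set curr.next=prev(12) | reversed so far: 31 -> 12 -> 37 -> 19
Step 5: curr=35, set curr.next=prev(31) | reversed so far: 35 -> 31 -> 12 -> 37 -> 19
Step 6: curr=5, set curr.next=prev(35) | reversed so far: 5 -> 35 -> 31 -> 12 -> 37 -> 19

5 -> 35 -> 31 -> 12 -> 37 -> 19 -> None


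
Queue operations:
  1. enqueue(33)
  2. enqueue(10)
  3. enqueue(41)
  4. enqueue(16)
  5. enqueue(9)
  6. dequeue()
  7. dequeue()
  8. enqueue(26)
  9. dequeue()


enqueue(33) -> [33]
enqueue(10) -> [33, 10]
enqueue(41) -> [33, 10, 41]
enqueue(16) -> [33, 10, 41, 16]
enqueue(9) -> [33, 10, 41, 16, 9]
dequeue()->33, [10, 41, 16, 9]
dequeue()->10, [41, 16, 9]
enqueue(26) -> [41, 16, 9, 26]
dequeue()->41, [16, 9, 26]

Final queue: [16, 9, 26]


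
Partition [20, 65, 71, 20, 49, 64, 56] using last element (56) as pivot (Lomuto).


Pivot: 56
  20 <= 56: advance i (no swap)
  20 <= 56: swap -> [20, 20, 71, 65, 49, 64, 56]
  49 <= 56: swap -> [20, 20, 49, 65, 71, 64, 56]
Place pivot at 3: [20, 20, 49, 56, 71, 64, 65]

Partitioned: [20, 20, 49, 56, 71, 64, 65]


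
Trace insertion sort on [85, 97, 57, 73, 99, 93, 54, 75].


Initial: [85, 97, 57, 73, 99, 93, 54, 75]
Insert 97: [85, 97, 57, 73, 99, 93, 54, 75]
Insert 57: [57, 85, 97, 73, 99, 93, 54, 75]
Insert 73: [57, 73, 85, 97, 99, 93, 54, 75]
Insert 99: [57, 73, 85, 97, 99, 93, 54, 75]
Insert 93: [57, 73, 85, 93, 97, 99, 54, 75]
Insert 54: [54, 57, 73, 85, 93, 97, 99, 75]
Insert 75: [54, 57, 73, 75, 85, 93, 97, 99]

Sorted: [54, 57, 73, 75, 85, 93, 97, 99]


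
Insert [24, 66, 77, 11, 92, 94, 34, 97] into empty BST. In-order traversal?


Insert 24: root
Insert 66: R from 24
Insert 77: R from 24 -> R from 66
Insert 11: L from 24
Insert 92: R from 24 -> R from 66 -> R from 77
Insert 94: R from 24 -> R from 66 -> R from 77 -> R from 92
Insert 34: R from 24 -> L from 66
Insert 97: R from 24 -> R from 66 -> R from 77 -> R from 92 -> R from 94

In-order: [11, 24, 34, 66, 77, 92, 94, 97]


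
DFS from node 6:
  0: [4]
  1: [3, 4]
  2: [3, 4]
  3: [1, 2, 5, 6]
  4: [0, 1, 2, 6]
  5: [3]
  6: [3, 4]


Visit 6, push [4, 3]
Visit 3, push [5, 2, 1]
Visit 1, push [4]
Visit 4, push [2, 0]
Visit 0, push []
Visit 2, push []
Visit 5, push []

DFS order: [6, 3, 1, 4, 0, 2, 5]


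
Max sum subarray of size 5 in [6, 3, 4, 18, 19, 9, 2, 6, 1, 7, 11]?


[0:5]: 50
[1:6]: 53
[2:7]: 52
[3:8]: 54
[4:9]: 37
[5:10]: 25
[6:11]: 27

Max: 54 at [3:8]


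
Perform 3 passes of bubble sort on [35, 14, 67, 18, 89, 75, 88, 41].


Initial: [35, 14, 67, 18, 89, 75, 88, 41]
Pass 1: [14, 35, 18, 67, 75, 88, 41, 89] (5 swaps)
Pass 2: [14, 18, 35, 67, 75, 41, 88, 89] (2 swaps)
Pass 3: [14, 18, 35, 67, 41, 75, 88, 89] (1 swaps)

After 3 passes: [14, 18, 35, 67, 41, 75, 88, 89]


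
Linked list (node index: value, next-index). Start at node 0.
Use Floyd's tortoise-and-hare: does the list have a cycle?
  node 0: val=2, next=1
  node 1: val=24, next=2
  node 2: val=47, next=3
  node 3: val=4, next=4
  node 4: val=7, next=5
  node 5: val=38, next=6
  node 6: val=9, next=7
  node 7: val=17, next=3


Floyd's tortoise (slow, +1) and hare (fast, +2):
  init: slow=0, fast=0
  step 1: slow=1, fast=2
  step 2: slow=2, fast=4
  step 3: slow=3, fast=6
  step 4: slow=4, fast=3
  step 5: slow=5, fast=5
  slow == fast at node 5: cycle detected

Cycle: yes


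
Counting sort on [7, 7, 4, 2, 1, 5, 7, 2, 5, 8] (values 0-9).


Input: [7, 7, 4, 2, 1, 5, 7, 2, 5, 8]
Counts: [0, 1, 2, 0, 1, 2, 0, 3, 1, 0]

Sorted: [1, 2, 2, 4, 5, 5, 7, 7, 7, 8]


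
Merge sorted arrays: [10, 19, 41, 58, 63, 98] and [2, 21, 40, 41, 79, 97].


Take 2 from B
Take 10 from A
Take 19 from A
Take 21 from B
Take 40 from B
Take 41 from A
Take 41 from B
Take 58 from A
Take 63 from A
Take 79 from B
Take 97 from B

Merged: [2, 10, 19, 21, 40, 41, 41, 58, 63, 79, 97, 98]


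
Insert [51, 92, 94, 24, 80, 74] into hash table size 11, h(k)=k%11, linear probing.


Insert 51: h=7 -> slot 7
Insert 92: h=4 -> slot 4
Insert 94: h=6 -> slot 6
Insert 24: h=2 -> slot 2
Insert 80: h=3 -> slot 3
Insert 74: h=8 -> slot 8

Table: [None, None, 24, 80, 92, None, 94, 51, 74, None, None]


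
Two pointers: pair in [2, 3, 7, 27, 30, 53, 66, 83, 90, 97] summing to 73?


lo=0(2)+hi=9(97)=99
lo=0(2)+hi=8(90)=92
lo=0(2)+hi=7(83)=85
lo=0(2)+hi=6(66)=68
lo=1(3)+hi=6(66)=69
lo=2(7)+hi=6(66)=73

Yes: 7+66=73


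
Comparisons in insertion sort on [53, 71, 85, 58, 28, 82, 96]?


Algorithm: insertion sort
Input: [53, 71, 85, 58, 28, 82, 96]
Sorted: [28, 53, 58, 71, 82, 85, 96]

12


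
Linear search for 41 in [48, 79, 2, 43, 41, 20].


i=0: 48!=41
i=1: 79!=41
i=2: 2!=41
i=3: 43!=41
i=4: 41==41 found!

Found at 4, 5 comps


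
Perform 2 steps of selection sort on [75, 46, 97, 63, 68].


Initial: [75, 46, 97, 63, 68]
Step 1: min=46 at 1
  Swap: [46, 75, 97, 63, 68]
Step 2: min=63 at 3
  Swap: [46, 63, 97, 75, 68]

After 2 steps: [46, 63, 97, 75, 68]


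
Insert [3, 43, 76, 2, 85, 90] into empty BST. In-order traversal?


Insert 3: root
Insert 43: R from 3
Insert 76: R from 3 -> R from 43
Insert 2: L from 3
Insert 85: R from 3 -> R from 43 -> R from 76
Insert 90: R from 3 -> R from 43 -> R from 76 -> R from 85

In-order: [2, 3, 43, 76, 85, 90]


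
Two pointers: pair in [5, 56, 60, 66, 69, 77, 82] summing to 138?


lo=0(5)+hi=6(82)=87
lo=1(56)+hi=6(82)=138

Yes: 56+82=138


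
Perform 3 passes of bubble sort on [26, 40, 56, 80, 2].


Initial: [26, 40, 56, 80, 2]
Pass 1: [26, 40, 56, 2, 80] (1 swaps)
Pass 2: [26, 40, 2, 56, 80] (1 swaps)
Pass 3: [26, 2, 40, 56, 80] (1 swaps)

After 3 passes: [26, 2, 40, 56, 80]


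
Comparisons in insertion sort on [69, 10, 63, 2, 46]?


Algorithm: insertion sort
Input: [69, 10, 63, 2, 46]
Sorted: [2, 10, 46, 63, 69]

9


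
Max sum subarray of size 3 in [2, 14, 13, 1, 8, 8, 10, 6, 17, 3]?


[0:3]: 29
[1:4]: 28
[2:5]: 22
[3:6]: 17
[4:7]: 26
[5:8]: 24
[6:9]: 33
[7:10]: 26

Max: 33 at [6:9]


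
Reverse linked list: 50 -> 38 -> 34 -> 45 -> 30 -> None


Step 1: curr=50, set curr.next=prev(None) | reversed so far: 50
Step 2: curr=38, set curr.next=prev(50) | reversed so far: 38 -> 50
Step 3: curr=34, set curr.next=prev(38) | reversed so far: 34 -> 38 -> 50
Step 4: curr=45, set curr.next=prev(34) | reversed so far: 45 -> 34 -> 38 -> 50
Step 5: curr=30, set curr.next=prev(45) | reversed so far: 30 -> 45 -> 34 -> 38 -> 50

30 -> 45 -> 34 -> 38 -> 50 -> None


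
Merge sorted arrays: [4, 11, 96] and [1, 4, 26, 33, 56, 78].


Take 1 from B
Take 4 from A
Take 4 from B
Take 11 from A
Take 26 from B
Take 33 from B
Take 56 from B
Take 78 from B

Merged: [1, 4, 4, 11, 26, 33, 56, 78, 96]


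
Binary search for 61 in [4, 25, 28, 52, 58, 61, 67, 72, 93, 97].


Step 1: lo=0, hi=9, mid=4, val=58
Step 2: lo=5, hi=9, mid=7, val=72
Step 3: lo=5, hi=6, mid=5, val=61

Found at index 5


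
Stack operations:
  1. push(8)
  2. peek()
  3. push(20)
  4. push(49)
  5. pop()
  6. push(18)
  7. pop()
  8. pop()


push(8) -> [8]
peek()->8
push(20) -> [8, 20]
push(49) -> [8, 20, 49]
pop()->49, [8, 20]
push(18) -> [8, 20, 18]
pop()->18, [8, 20]
pop()->20, [8]

Final stack: [8]


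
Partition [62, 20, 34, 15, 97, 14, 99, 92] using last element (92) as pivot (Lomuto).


Pivot: 92
  62 <= 92: advance i (no swap)
  20 <= 92: advance i (no swap)
  34 <= 92: advance i (no swap)
  15 <= 92: advance i (no swap)
  14 <= 92: swap -> [62, 20, 34, 15, 14, 97, 99, 92]
Place pivot at 5: [62, 20, 34, 15, 14, 92, 99, 97]

Partitioned: [62, 20, 34, 15, 14, 92, 99, 97]


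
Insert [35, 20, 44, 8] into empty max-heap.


Insert 35: [35]
Insert 20: [35, 20]
Insert 44: [44, 20, 35]
Insert 8: [44, 20, 35, 8]

Final heap: [44, 20, 35, 8]


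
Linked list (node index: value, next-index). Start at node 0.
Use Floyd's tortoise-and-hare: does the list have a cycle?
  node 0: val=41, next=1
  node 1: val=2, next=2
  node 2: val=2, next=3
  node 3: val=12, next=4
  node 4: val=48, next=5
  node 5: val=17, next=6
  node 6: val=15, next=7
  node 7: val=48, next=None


Floyd's tortoise (slow, +1) and hare (fast, +2):
  init: slow=0, fast=0
  step 1: slow=1, fast=2
  step 2: slow=2, fast=4
  step 3: slow=3, fast=6
  step 4: fast 6->7->None, no cycle

Cycle: no


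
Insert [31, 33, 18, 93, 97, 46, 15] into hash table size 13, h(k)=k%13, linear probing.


Insert 31: h=5 -> slot 5
Insert 33: h=7 -> slot 7
Insert 18: h=5, 1 probes -> slot 6
Insert 93: h=2 -> slot 2
Insert 97: h=6, 2 probes -> slot 8
Insert 46: h=7, 2 probes -> slot 9
Insert 15: h=2, 1 probes -> slot 3

Table: [None, None, 93, 15, None, 31, 18, 33, 97, 46, None, None, None]


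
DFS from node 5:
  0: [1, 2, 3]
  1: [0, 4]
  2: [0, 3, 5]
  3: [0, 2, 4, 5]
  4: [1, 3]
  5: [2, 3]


Visit 5, push [3, 2]
Visit 2, push [3, 0]
Visit 0, push [3, 1]
Visit 1, push [4]
Visit 4, push [3]
Visit 3, push []

DFS order: [5, 2, 0, 1, 4, 3]


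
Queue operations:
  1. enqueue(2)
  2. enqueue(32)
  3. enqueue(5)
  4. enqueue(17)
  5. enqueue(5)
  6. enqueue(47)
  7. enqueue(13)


enqueue(2) -> [2]
enqueue(32) -> [2, 32]
enqueue(5) -> [2, 32, 5]
enqueue(17) -> [2, 32, 5, 17]
enqueue(5) -> [2, 32, 5, 17, 5]
enqueue(47) -> [2, 32, 5, 17, 5, 47]
enqueue(13) -> [2, 32, 5, 17, 5, 47, 13]

Final queue: [2, 32, 5, 17, 5, 47, 13]


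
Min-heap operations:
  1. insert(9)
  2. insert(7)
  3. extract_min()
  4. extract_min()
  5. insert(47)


insert(9) -> [9]
insert(7) -> [7, 9]
extract_min()->7, [9]
extract_min()->9, []
insert(47) -> [47]

Final heap: [47]


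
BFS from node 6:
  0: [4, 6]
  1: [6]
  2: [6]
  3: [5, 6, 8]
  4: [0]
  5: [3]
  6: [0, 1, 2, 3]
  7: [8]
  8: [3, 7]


Visit 6, enqueue [0, 1, 2, 3]
Visit 0, enqueue [4]
Visit 1, enqueue []
Visit 2, enqueue []
Visit 3, enqueue [5, 8]
Visit 4, enqueue []
Visit 5, enqueue []
Visit 8, enqueue [7]
Visit 7, enqueue []

BFS order: [6, 0, 1, 2, 3, 4, 5, 8, 7]


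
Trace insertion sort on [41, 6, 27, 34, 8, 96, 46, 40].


Initial: [41, 6, 27, 34, 8, 96, 46, 40]
Insert 6: [6, 41, 27, 34, 8, 96, 46, 40]
Insert 27: [6, 27, 41, 34, 8, 96, 46, 40]
Insert 34: [6, 27, 34, 41, 8, 96, 46, 40]
Insert 8: [6, 8, 27, 34, 41, 96, 46, 40]
Insert 96: [6, 8, 27, 34, 41, 96, 46, 40]
Insert 46: [6, 8, 27, 34, 41, 46, 96, 40]
Insert 40: [6, 8, 27, 34, 40, 41, 46, 96]

Sorted: [6, 8, 27, 34, 40, 41, 46, 96]


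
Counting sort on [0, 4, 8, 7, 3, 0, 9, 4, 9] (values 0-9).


Input: [0, 4, 8, 7, 3, 0, 9, 4, 9]
Counts: [2, 0, 0, 1, 2, 0, 0, 1, 1, 2]

Sorted: [0, 0, 3, 4, 4, 7, 8, 9, 9]


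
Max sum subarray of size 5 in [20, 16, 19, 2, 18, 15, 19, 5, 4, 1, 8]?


[0:5]: 75
[1:6]: 70
[2:7]: 73
[3:8]: 59
[4:9]: 61
[5:10]: 44
[6:11]: 37

Max: 75 at [0:5]


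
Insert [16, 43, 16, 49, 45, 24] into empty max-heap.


Insert 16: [16]
Insert 43: [43, 16]
Insert 16: [43, 16, 16]
Insert 49: [49, 43, 16, 16]
Insert 45: [49, 45, 16, 16, 43]
Insert 24: [49, 45, 24, 16, 43, 16]

Final heap: [49, 45, 24, 16, 43, 16]


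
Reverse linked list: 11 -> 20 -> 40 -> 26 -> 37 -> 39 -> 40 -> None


Step 1: curr=11, set curr.next=prev(None) | reversed so far: 11
Step 2: curr=20, set curr.next=prev(11) | reversed so far: 20 -> 11
Step 3: curr=40, set curr.next=prev(20) | reversed so far: 40 -> 20 -> 11
Step 4: curr=26, set curr.next=prev(40) | reversed so far: 26 -> 40 -> 20 -> 11
Step 5: curr=37, set curr.next=prev(26) | reversed so far: 37 -> 26 -> 40 -> 20 -> 11
Step 6: curr=39, set curr.next=prev(37) | reversed so far: 39 -> 37 -> 26 -> 40 -> 20 -> 11
Step 7: curr=40, set curr.next=prev(39) | reversed so far: 40 -> 39 -> 37 -> 26 -> 40 -> 20 -> 11

40 -> 39 -> 37 -> 26 -> 40 -> 20 -> 11 -> None


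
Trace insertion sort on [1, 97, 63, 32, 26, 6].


Initial: [1, 97, 63, 32, 26, 6]
Insert 97: [1, 97, 63, 32, 26, 6]
Insert 63: [1, 63, 97, 32, 26, 6]
Insert 32: [1, 32, 63, 97, 26, 6]
Insert 26: [1, 26, 32, 63, 97, 6]
Insert 6: [1, 6, 26, 32, 63, 97]

Sorted: [1, 6, 26, 32, 63, 97]


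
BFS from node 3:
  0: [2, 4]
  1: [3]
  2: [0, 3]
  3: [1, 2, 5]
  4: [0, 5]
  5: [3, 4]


Visit 3, enqueue [1, 2, 5]
Visit 1, enqueue []
Visit 2, enqueue [0]
Visit 5, enqueue [4]
Visit 0, enqueue []
Visit 4, enqueue []

BFS order: [3, 1, 2, 5, 0, 4]


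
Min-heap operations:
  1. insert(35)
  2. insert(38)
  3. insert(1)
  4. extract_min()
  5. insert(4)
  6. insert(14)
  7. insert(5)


insert(35) -> [35]
insert(38) -> [35, 38]
insert(1) -> [1, 38, 35]
extract_min()->1, [35, 38]
insert(4) -> [4, 38, 35]
insert(14) -> [4, 14, 35, 38]
insert(5) -> [4, 5, 35, 38, 14]

Final heap: [4, 5, 35, 38, 14]


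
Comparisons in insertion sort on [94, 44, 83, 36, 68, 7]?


Algorithm: insertion sort
Input: [94, 44, 83, 36, 68, 7]
Sorted: [7, 36, 44, 68, 83, 94]

14


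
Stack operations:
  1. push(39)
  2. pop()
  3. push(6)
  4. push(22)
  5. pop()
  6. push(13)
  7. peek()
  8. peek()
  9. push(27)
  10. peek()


push(39) -> [39]
pop()->39, []
push(6) -> [6]
push(22) -> [6, 22]
pop()->22, [6]
push(13) -> [6, 13]
peek()->13
peek()->13
push(27) -> [6, 13, 27]
peek()->27

Final stack: [6, 13, 27]


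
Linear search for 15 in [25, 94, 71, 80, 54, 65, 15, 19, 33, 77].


i=0: 25!=15
i=1: 94!=15
i=2: 71!=15
i=3: 80!=15
i=4: 54!=15
i=5: 65!=15
i=6: 15==15 found!

Found at 6, 7 comps


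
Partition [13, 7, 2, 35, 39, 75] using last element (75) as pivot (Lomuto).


Pivot: 75
  13 <= 75: advance i (no swap)
  7 <= 75: advance i (no swap)
  2 <= 75: advance i (no swap)
  35 <= 75: advance i (no swap)
  39 <= 75: advance i (no swap)
Place pivot at 5: [13, 7, 2, 35, 39, 75]

Partitioned: [13, 7, 2, 35, 39, 75]


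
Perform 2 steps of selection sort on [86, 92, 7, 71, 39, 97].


Initial: [86, 92, 7, 71, 39, 97]
Step 1: min=7 at 2
  Swap: [7, 92, 86, 71, 39, 97]
Step 2: min=39 at 4
  Swap: [7, 39, 86, 71, 92, 97]

After 2 steps: [7, 39, 86, 71, 92, 97]


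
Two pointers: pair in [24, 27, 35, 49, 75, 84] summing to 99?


lo=0(24)+hi=5(84)=108
lo=0(24)+hi=4(75)=99

Yes: 24+75=99


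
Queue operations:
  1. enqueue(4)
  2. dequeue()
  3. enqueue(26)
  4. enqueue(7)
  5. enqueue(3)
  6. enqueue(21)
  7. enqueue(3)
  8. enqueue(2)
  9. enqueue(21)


enqueue(4) -> [4]
dequeue()->4, []
enqueue(26) -> [26]
enqueue(7) -> [26, 7]
enqueue(3) -> [26, 7, 3]
enqueue(21) -> [26, 7, 3, 21]
enqueue(3) -> [26, 7, 3, 21, 3]
enqueue(2) -> [26, 7, 3, 21, 3, 2]
enqueue(21) -> [26, 7, 3, 21, 3, 2, 21]

Final queue: [26, 7, 3, 21, 3, 2, 21]


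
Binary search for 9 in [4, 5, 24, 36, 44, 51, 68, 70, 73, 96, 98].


Step 1: lo=0, hi=10, mid=5, val=51
Step 2: lo=0, hi=4, mid=2, val=24
Step 3: lo=0, hi=1, mid=0, val=4
Step 4: lo=1, hi=1, mid=1, val=5

Not found


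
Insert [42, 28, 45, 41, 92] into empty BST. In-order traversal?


Insert 42: root
Insert 28: L from 42
Insert 45: R from 42
Insert 41: L from 42 -> R from 28
Insert 92: R from 42 -> R from 45

In-order: [28, 41, 42, 45, 92]


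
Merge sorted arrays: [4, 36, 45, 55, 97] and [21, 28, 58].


Take 4 from A
Take 21 from B
Take 28 from B
Take 36 from A
Take 45 from A
Take 55 from A
Take 58 from B

Merged: [4, 21, 28, 36, 45, 55, 58, 97]


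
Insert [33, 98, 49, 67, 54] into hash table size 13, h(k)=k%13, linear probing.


Insert 33: h=7 -> slot 7
Insert 98: h=7, 1 probes -> slot 8
Insert 49: h=10 -> slot 10
Insert 67: h=2 -> slot 2
Insert 54: h=2, 1 probes -> slot 3

Table: [None, None, 67, 54, None, None, None, 33, 98, None, 49, None, None]


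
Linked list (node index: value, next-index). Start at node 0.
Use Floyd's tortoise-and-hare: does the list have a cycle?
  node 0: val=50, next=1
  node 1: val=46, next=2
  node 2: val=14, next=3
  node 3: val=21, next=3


Floyd's tortoise (slow, +1) and hare (fast, +2):
  init: slow=0, fast=0
  step 1: slow=1, fast=2
  step 2: slow=2, fast=3
  step 3: slow=3, fast=3
  slow == fast at node 3: cycle detected

Cycle: yes


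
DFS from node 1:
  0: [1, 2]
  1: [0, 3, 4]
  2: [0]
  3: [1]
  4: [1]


Visit 1, push [4, 3, 0]
Visit 0, push [2]
Visit 2, push []
Visit 3, push []
Visit 4, push []

DFS order: [1, 0, 2, 3, 4]


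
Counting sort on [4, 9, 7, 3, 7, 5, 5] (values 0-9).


Input: [4, 9, 7, 3, 7, 5, 5]
Counts: [0, 0, 0, 1, 1, 2, 0, 2, 0, 1]

Sorted: [3, 4, 5, 5, 7, 7, 9]


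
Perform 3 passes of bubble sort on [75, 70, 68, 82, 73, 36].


Initial: [75, 70, 68, 82, 73, 36]
Pass 1: [70, 68, 75, 73, 36, 82] (4 swaps)
Pass 2: [68, 70, 73, 36, 75, 82] (3 swaps)
Pass 3: [68, 70, 36, 73, 75, 82] (1 swaps)

After 3 passes: [68, 70, 36, 73, 75, 82]


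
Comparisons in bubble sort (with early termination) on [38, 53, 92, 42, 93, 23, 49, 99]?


Algorithm: bubble sort (with early termination)
Input: [38, 53, 92, 42, 93, 23, 49, 99]
Sorted: [23, 38, 42, 49, 53, 92, 93, 99]

27


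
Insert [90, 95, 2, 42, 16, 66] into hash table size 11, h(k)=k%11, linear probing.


Insert 90: h=2 -> slot 2
Insert 95: h=7 -> slot 7
Insert 2: h=2, 1 probes -> slot 3
Insert 42: h=9 -> slot 9
Insert 16: h=5 -> slot 5
Insert 66: h=0 -> slot 0

Table: [66, None, 90, 2, None, 16, None, 95, None, 42, None]


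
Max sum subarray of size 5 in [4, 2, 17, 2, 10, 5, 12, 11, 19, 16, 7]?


[0:5]: 35
[1:6]: 36
[2:7]: 46
[3:8]: 40
[4:9]: 57
[5:10]: 63
[6:11]: 65

Max: 65 at [6:11]


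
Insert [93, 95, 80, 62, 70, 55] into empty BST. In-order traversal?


Insert 93: root
Insert 95: R from 93
Insert 80: L from 93
Insert 62: L from 93 -> L from 80
Insert 70: L from 93 -> L from 80 -> R from 62
Insert 55: L from 93 -> L from 80 -> L from 62

In-order: [55, 62, 70, 80, 93, 95]


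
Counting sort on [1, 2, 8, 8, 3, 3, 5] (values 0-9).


Input: [1, 2, 8, 8, 3, 3, 5]
Counts: [0, 1, 1, 2, 0, 1, 0, 0, 2, 0]

Sorted: [1, 2, 3, 3, 5, 8, 8]


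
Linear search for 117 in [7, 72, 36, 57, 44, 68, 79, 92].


i=0: 7!=117
i=1: 72!=117
i=2: 36!=117
i=3: 57!=117
i=4: 44!=117
i=5: 68!=117
i=6: 79!=117
i=7: 92!=117

Not found, 8 comps


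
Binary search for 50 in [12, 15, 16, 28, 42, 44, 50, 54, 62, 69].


Step 1: lo=0, hi=9, mid=4, val=42
Step 2: lo=5, hi=9, mid=7, val=54
Step 3: lo=5, hi=6, mid=5, val=44
Step 4: lo=6, hi=6, mid=6, val=50

Found at index 6


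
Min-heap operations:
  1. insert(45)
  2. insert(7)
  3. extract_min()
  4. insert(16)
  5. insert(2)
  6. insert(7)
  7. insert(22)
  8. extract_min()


insert(45) -> [45]
insert(7) -> [7, 45]
extract_min()->7, [45]
insert(16) -> [16, 45]
insert(2) -> [2, 45, 16]
insert(7) -> [2, 7, 16, 45]
insert(22) -> [2, 7, 16, 45, 22]
extract_min()->2, [7, 22, 16, 45]

Final heap: [7, 22, 16, 45]
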